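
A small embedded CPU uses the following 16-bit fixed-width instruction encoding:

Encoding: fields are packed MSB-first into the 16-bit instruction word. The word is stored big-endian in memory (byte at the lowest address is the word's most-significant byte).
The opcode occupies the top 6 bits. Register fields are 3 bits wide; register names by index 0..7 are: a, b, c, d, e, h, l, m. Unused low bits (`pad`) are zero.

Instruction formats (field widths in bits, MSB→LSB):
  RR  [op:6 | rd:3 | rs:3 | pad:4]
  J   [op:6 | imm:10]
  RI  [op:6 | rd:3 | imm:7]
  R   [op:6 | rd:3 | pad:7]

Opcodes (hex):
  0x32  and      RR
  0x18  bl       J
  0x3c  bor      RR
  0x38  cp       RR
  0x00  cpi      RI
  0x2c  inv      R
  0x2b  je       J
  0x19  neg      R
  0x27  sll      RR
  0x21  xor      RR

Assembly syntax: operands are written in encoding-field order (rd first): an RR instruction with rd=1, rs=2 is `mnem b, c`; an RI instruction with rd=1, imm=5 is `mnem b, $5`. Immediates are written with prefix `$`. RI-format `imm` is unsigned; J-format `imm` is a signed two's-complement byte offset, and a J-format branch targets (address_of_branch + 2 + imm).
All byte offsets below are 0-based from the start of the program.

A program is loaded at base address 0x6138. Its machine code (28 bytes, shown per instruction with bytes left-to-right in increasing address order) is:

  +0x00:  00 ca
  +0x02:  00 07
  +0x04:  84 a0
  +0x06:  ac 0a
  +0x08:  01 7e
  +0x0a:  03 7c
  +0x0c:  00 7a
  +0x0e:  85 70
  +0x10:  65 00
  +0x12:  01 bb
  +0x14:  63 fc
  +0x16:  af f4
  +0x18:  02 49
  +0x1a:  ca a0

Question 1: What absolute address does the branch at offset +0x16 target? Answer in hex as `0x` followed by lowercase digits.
0x6144

off 0x16: read af f4 as big → 0xaff4
  op=0xaff4>>10=0x2b ⇒ je (J)
  imm@[9:0]=0x3f4 (s10→-12) ⇒ $-12
  target = base 0x6138 + off 0x16 + 2 + imm -12 = 0x6144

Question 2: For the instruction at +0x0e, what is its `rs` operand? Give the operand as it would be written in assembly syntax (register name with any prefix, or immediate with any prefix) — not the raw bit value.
[0e] 85 70 → 0x8570
  top 6b → 0x21 → xor [RR]
  rd@[9:7]=0x2 ⇒ c
  rs@[6:4]=0x7 ⇒ m

m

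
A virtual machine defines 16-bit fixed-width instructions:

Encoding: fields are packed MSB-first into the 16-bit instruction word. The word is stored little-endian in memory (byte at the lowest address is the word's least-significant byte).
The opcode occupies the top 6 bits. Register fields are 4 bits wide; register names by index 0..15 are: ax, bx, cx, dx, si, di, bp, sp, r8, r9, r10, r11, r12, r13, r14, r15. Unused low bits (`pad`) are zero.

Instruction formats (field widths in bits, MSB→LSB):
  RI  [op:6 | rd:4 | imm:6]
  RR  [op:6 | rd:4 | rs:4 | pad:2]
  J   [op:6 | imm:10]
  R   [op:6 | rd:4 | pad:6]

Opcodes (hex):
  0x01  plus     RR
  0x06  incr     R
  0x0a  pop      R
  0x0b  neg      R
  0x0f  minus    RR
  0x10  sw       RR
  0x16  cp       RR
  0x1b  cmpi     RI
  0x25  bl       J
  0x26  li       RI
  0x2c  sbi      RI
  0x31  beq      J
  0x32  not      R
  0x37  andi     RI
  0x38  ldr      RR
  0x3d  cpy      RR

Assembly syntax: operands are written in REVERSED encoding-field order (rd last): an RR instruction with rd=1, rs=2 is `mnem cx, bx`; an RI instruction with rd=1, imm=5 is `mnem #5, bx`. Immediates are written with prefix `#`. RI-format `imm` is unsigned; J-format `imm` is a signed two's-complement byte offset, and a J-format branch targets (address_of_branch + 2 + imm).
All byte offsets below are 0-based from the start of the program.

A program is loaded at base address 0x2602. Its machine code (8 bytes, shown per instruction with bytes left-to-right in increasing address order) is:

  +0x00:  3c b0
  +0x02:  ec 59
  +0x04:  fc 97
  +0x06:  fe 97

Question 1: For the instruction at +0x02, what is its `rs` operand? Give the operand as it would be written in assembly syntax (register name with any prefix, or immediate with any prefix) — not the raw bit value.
off 0x02: read ec 59 as little → 0x59ec
  opcode bits[15:10]=0x16: cp/RR
  rd: (w>>6)&0xf=0x7 → sp
  rs: (w>>2)&0xf=0xb → r11

r11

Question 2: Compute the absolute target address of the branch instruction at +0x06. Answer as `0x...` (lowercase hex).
off 0x06: read fe 97 as little → 0x97fe
  op=0x97fe>>10=0x25 ⇒ bl (J)
  [9:0] imm=1022 (s10→-2) = #-2
  target = base 0x2602 + off 0x06 + 2 + imm -2 = 0x2608

0x2608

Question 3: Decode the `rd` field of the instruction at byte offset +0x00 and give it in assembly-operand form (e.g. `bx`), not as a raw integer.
ax

@+00  little-endian(3c b0) = 0xb03c
  opcode bits[15:10]=0x2c: sbi/RI
  rd@[9:6]=0x0 ⇒ ax
  imm@[5:0]=0x3c ⇒ #60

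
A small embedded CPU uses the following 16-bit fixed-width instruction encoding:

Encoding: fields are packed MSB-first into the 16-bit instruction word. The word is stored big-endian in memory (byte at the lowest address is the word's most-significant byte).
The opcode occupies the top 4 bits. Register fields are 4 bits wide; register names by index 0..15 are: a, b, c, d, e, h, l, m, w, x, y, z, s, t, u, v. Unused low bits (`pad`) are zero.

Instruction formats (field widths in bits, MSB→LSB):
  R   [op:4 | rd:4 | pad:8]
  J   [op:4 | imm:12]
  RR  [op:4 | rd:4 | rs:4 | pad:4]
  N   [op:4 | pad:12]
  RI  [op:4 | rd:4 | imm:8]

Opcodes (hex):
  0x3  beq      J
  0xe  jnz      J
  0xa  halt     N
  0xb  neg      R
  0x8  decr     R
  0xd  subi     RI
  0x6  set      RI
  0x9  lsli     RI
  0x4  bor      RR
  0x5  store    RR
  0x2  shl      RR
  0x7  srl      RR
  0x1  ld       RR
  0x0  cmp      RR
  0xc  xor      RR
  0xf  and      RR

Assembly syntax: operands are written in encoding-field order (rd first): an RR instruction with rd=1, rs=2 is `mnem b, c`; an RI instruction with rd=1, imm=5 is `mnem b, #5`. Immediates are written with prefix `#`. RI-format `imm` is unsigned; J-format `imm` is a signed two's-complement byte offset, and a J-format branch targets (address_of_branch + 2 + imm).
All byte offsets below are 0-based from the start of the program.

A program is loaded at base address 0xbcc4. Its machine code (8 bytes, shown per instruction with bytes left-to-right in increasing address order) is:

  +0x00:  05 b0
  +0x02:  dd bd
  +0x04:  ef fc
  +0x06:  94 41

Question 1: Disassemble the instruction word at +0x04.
jnz #-4

+0x04: ef fc ⇒ word 0xeffc (big)
  opcode bits[15:12]=0xe: jnz/J
  imm@[11:0]=0xffc (s12→-4) ⇒ #-4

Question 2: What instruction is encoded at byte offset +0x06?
lsli e, #65

[06] 94 41 → 0x9441
  opcode bits[15:12]=0x9: lsli/RI
  rd: (w>>8)&0xf=0x4 → e
  imm: (w>>0)&0xff=0x41 → #65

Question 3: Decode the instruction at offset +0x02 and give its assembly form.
@+02  big-endian(dd bd) = 0xddbd
  top 4b → 0xd → subi [RI]
  rd@[11:8]=0xd ⇒ t
  imm@[7:0]=0xbd ⇒ #189

subi t, #189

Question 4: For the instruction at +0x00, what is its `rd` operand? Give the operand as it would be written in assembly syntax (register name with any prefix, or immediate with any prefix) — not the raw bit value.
+0x00: 05 b0 ⇒ word 0x05b0 (big)
  top 4b → 0x0 → cmp [RR]
  rd@[11:8]=0x5 ⇒ h
  rs@[7:4]=0xb ⇒ z

h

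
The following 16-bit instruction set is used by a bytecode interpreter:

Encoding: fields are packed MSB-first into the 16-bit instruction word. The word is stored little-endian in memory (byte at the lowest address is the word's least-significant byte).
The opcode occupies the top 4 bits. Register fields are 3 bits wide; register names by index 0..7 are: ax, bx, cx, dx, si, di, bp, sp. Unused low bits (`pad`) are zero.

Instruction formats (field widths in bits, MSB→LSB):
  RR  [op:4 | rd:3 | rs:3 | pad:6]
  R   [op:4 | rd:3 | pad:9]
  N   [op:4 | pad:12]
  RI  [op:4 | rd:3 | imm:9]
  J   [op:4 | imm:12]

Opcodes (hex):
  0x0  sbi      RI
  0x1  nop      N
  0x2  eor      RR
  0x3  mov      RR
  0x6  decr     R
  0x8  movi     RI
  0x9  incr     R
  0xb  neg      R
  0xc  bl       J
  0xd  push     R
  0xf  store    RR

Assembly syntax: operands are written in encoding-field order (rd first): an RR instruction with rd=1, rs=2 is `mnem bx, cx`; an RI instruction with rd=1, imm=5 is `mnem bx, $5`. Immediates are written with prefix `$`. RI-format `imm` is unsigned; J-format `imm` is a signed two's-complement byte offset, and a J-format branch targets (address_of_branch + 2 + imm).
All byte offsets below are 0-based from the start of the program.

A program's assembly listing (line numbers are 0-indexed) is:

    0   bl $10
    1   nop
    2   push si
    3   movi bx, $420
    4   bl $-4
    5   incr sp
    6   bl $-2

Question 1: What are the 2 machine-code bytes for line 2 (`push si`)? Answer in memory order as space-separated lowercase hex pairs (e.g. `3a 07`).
line 2 (push): pack op=0xd:4|rd=4:3|pad=0:9 = 0xd800; little→ 00 d8

00 d8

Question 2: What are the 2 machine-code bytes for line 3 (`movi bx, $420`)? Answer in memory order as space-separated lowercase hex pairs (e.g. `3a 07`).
a4 83

3. movi fields op=0x8:4|rd=1:3|imm=420:9 → word 83a4h → a4 83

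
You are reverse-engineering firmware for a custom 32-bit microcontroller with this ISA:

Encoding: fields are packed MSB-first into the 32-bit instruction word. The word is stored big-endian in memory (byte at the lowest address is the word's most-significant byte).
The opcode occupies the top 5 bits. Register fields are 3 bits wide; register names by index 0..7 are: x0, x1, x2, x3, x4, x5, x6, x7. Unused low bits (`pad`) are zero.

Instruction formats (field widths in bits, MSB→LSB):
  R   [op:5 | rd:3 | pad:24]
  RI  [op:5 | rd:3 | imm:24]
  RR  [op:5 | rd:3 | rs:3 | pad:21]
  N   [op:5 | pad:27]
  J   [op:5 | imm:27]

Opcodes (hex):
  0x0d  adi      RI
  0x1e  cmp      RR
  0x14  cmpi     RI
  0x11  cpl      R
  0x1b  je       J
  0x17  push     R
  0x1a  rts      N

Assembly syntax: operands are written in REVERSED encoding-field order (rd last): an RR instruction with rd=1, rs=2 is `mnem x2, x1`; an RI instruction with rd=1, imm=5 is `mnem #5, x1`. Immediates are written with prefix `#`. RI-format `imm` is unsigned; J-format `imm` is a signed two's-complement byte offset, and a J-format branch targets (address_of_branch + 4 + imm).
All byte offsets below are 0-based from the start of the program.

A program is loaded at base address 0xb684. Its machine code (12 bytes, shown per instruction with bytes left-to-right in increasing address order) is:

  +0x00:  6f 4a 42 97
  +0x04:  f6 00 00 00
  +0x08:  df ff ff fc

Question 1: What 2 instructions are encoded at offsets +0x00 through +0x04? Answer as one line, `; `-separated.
@+00  big-endian(6f 4a 42 97) = 0x6f4a4297
  top 5b → 0xd → adi [RI]
  rd@[26:24]=0x7 ⇒ x7
  imm@[23:0]=0x4a4297 ⇒ #4866711
@+04  big-endian(f6 00 00 00) = 0xf6000000
  top 5b → 0x1e → cmp [RR]
  rd@[26:24]=0x6 ⇒ x6
  rs@[23:21]=0x0 ⇒ x0

adi #4866711, x7; cmp x0, x6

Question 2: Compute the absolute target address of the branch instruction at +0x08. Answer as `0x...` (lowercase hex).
[08] df ff ff fc → 0xdffffffc
  top 5b → 0x1b → je [J]
  imm: (w>>0)&0x7ffffff=0x7fffffc (s27→-4) → #-4
  target = base 0xb684 + off 0x08 + 4 + imm -4 = 0xb68c

0xb68c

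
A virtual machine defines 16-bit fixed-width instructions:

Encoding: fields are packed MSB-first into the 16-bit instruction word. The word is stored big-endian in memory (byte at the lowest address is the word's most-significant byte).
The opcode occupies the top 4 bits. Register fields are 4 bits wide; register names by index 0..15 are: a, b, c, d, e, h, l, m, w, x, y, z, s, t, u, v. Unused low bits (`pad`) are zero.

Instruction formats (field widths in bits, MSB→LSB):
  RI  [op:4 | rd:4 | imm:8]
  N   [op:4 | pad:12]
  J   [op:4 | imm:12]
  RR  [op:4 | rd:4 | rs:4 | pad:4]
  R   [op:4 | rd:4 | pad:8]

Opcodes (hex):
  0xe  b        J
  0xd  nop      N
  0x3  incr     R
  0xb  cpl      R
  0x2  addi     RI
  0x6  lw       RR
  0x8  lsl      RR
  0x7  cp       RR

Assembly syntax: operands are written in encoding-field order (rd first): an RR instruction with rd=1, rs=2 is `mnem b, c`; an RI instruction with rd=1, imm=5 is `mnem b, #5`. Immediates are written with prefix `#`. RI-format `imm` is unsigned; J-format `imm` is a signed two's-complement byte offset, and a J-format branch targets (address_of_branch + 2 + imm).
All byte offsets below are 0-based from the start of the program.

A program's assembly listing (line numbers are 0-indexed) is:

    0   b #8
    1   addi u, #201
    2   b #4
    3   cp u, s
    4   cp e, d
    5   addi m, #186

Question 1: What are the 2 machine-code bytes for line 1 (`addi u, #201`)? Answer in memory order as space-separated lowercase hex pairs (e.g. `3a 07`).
2e c9

line 1 (addi): pack op=0x2:4|rd=14:4|imm=201:8 = 0x2ec9; big→ 2e c9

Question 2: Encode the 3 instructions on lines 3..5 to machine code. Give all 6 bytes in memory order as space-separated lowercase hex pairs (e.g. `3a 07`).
3. cp fields op=0x7:4|rd=14:4|rs=12:4|pad=0:4 → word 7ec0h → 7e c0
4. cp fields op=0x7:4|rd=4:4|rs=3:4|pad=0:4 → word 7430h → 74 30
5. addi fields op=0x2:4|rd=7:4|imm=186:8 → word 27bah → 27 ba

7e c0 74 30 27 ba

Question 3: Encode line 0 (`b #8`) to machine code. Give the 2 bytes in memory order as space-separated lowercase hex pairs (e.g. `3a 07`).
e0 08

L0: b op=0xe:4|imm=8:12 ⇒ 0xe008 ⇒ big e0 08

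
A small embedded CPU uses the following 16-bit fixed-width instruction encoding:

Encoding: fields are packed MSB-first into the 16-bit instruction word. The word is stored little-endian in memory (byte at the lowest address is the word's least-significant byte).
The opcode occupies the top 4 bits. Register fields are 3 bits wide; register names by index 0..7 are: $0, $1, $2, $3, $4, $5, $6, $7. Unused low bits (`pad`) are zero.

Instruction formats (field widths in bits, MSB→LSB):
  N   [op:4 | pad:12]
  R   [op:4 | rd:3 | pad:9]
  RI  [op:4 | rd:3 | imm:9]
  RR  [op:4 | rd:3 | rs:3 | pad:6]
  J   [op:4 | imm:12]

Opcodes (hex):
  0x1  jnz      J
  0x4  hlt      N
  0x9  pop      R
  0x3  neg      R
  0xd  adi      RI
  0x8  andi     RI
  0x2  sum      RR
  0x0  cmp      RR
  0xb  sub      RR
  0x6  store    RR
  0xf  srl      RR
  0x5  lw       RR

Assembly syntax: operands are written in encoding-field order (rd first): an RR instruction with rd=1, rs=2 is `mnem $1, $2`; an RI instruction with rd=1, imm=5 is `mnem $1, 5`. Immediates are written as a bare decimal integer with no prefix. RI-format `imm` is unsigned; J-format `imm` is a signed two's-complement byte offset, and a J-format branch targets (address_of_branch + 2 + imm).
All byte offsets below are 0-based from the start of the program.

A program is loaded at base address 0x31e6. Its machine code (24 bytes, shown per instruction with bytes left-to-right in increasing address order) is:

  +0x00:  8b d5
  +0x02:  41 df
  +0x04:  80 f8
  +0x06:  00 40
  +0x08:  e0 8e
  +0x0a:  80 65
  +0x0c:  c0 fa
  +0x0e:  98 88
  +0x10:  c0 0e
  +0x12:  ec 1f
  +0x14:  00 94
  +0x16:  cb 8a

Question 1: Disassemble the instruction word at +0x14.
off 0x14: read 00 94 as little → 0x9400
  op=0x9400>>12=0x9 ⇒ pop (R)
  rd: (w>>9)&0x7=0x2 → $2

pop $2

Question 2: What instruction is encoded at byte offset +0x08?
[08] e0 8e → 0x8ee0
  op=0x8ee0>>12=0x8 ⇒ andi (RI)
  rd: (w>>9)&0x7=0x7 → $7
  imm: (w>>0)&0x1ff=0xe0 → 224

andi $7, 224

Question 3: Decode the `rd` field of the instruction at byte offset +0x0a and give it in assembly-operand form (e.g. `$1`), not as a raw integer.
$2

+0x0a: 80 65 ⇒ word 0x6580 (little)
  op=0x6580>>12=0x6 ⇒ store (RR)
  rd: (w>>9)&0x7=0x2 → $2
  rs: (w>>6)&0x7=0x6 → $6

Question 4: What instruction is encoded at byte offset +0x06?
hlt

@+06  little-endian(00 40) = 0x4000
  op=0x4000>>12=0x4 ⇒ hlt (N)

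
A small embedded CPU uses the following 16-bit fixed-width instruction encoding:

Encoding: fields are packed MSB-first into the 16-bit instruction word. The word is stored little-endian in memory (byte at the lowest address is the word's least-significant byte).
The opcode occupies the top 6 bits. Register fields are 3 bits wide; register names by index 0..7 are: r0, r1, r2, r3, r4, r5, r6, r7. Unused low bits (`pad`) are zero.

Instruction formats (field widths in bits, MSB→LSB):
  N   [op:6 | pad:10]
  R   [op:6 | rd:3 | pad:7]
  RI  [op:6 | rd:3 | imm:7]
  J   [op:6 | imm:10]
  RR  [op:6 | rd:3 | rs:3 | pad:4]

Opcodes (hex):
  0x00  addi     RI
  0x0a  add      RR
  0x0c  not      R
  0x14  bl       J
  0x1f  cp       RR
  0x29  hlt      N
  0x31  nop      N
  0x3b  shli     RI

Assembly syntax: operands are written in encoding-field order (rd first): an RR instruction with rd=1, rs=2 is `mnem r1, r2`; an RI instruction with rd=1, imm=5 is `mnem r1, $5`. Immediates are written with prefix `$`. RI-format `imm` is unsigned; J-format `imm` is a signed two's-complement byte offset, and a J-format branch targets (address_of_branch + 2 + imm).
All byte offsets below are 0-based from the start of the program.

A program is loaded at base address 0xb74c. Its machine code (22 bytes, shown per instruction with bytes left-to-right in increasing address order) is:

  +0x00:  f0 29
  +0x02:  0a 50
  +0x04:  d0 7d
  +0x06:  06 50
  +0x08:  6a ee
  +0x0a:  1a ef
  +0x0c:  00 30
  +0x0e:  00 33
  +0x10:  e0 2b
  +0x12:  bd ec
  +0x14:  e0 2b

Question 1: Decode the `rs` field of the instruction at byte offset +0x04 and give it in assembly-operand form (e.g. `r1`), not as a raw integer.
+0x04: d0 7d ⇒ word 0x7dd0 (little)
  opcode bits[15:10]=0x1f: cp/RR
  rd: (w>>7)&0x7=0x3 → r3
  rs: (w>>4)&0x7=0x5 → r5

r5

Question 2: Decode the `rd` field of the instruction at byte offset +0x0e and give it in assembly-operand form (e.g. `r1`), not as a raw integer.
r6

@+0e  little-endian(00 33) = 0x3300
  op=0x3300>>10=0xc ⇒ not (R)
  rd@[9:7]=0x6 ⇒ r6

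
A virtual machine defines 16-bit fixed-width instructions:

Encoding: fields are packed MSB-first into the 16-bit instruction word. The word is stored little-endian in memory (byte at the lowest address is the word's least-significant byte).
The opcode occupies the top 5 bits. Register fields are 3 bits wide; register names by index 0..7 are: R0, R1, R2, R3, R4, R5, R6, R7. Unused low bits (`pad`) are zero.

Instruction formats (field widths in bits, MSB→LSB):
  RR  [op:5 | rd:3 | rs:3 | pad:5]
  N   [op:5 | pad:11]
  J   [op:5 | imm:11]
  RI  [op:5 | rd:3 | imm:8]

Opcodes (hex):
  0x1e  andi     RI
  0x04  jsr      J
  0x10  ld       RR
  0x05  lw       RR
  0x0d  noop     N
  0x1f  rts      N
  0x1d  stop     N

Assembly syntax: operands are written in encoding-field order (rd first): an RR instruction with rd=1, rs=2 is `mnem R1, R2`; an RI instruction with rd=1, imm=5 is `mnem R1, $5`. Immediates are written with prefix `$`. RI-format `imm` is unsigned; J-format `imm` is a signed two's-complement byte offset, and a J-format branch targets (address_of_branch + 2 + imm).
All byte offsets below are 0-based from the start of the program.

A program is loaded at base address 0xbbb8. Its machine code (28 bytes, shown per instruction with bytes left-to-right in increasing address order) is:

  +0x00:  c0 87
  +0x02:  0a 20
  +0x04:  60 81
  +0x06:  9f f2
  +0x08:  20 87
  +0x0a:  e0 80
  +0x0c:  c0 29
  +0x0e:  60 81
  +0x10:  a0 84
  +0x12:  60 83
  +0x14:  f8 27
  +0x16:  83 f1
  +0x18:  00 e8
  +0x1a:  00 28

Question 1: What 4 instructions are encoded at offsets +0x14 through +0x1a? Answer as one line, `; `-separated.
[14] f8 27 → 0x27f8
  top 5b → 0x4 → jsr [J]
  imm@[10:0]=0x7f8 (s11→-8) ⇒ $-8
[16] 83 f1 → 0xf183
  top 5b → 0x1e → andi [RI]
  rd@[10:8]=0x1 ⇒ R1
  imm@[7:0]=0x83 ⇒ $131
[18] 00 e8 → 0xe800
  top 5b → 0x1d → stop [N]
[1a] 00 28 → 0x2800
  top 5b → 0x5 → lw [RR]
  rd@[10:8]=0x0 ⇒ R0
  rs@[7:5]=0x0 ⇒ R0

jsr $-8; andi R1, $131; stop; lw R0, R0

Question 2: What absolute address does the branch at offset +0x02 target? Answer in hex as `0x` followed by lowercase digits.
off 0x02: read 0a 20 as little → 0x200a
  top 5b → 0x4 → jsr [J]
  [10:0] imm=10 = $10
  target = base 0xbbb8 + off 0x02 + 2 + imm 10 = 0xbbc6

0xbbc6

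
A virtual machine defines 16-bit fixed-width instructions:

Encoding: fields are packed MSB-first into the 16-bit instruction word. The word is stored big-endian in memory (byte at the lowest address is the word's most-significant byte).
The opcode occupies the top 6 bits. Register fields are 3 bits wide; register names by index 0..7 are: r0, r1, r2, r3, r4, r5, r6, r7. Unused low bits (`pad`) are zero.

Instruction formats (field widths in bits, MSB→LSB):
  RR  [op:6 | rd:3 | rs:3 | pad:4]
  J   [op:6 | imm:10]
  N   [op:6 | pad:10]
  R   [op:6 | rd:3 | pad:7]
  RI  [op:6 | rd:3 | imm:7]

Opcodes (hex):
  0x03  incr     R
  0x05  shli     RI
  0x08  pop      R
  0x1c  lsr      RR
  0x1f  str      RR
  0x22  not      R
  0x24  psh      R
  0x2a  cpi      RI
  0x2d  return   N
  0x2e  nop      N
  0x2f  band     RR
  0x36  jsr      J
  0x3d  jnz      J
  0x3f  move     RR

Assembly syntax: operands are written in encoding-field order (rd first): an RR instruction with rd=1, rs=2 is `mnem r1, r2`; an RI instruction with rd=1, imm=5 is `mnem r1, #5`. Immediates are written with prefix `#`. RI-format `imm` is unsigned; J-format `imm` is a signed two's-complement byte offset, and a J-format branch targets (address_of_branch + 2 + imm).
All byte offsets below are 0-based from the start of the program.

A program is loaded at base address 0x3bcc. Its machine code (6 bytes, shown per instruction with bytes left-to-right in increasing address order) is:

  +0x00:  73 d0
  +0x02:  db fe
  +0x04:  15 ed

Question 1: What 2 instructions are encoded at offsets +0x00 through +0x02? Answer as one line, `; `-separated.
[00] 73 d0 → 0x73d0
  opcode bits[15:10]=0x1c: lsr/RR
  [9:7] rd=7 = r7
  [6:4] rs=5 = r5
[02] db fe → 0xdbfe
  opcode bits[15:10]=0x36: jsr/J
  [9:0] imm=1022 (s10→-2) = #-2

lsr r7, r5; jsr #-2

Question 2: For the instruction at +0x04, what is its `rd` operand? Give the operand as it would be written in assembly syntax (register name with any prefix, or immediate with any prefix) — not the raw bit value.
+0x04: 15 ed ⇒ word 0x15ed (big)
  op=0x15ed>>10=0x5 ⇒ shli (RI)
  rd@[9:7]=0x3 ⇒ r3
  imm@[6:0]=0x6d ⇒ #109

r3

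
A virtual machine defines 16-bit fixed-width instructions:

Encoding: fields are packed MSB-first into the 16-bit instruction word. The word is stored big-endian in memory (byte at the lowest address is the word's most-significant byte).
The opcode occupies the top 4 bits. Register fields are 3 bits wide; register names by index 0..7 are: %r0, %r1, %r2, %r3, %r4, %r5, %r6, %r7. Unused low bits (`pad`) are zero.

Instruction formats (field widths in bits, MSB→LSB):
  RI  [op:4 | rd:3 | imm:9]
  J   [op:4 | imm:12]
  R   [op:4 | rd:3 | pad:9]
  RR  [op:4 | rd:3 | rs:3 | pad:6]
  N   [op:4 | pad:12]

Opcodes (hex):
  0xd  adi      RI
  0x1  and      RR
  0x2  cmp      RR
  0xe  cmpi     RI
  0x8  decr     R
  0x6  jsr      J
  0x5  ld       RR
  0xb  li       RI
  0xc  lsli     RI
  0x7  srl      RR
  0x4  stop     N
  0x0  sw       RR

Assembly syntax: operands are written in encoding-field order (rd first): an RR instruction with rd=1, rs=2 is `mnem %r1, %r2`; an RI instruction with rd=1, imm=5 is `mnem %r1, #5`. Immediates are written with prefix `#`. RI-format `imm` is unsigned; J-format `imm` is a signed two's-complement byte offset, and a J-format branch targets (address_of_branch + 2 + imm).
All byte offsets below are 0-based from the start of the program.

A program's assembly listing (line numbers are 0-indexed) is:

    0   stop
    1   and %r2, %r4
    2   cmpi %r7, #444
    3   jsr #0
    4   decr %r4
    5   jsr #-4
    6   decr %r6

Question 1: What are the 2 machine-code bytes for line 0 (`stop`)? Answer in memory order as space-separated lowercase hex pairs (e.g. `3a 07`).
40 00

L0: stop op=0x4:4|pad=0:12 ⇒ 0x4000 ⇒ big 40 00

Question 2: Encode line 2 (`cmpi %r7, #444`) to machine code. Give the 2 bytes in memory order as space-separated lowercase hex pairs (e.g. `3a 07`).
ef bc

2. cmpi fields op=0xe:4|rd=7:3|imm=444:9 → word efbch → ef bc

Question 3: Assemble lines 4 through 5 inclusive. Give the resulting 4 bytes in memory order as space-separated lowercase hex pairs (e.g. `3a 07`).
line 4 (decr): pack op=0x8:4|rd=4:3|pad=0:9 = 0x8800; big→ 88 00
line 5 (jsr): pack op=0x6:4|imm=-4:12 = 0x6ffc; big→ 6f fc

88 00 6f fc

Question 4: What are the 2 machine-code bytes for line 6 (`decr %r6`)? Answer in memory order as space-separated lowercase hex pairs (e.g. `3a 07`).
line 6 (decr): pack op=0x8:4|rd=6:3|pad=0:9 = 0x8c00; big→ 8c 00

8c 00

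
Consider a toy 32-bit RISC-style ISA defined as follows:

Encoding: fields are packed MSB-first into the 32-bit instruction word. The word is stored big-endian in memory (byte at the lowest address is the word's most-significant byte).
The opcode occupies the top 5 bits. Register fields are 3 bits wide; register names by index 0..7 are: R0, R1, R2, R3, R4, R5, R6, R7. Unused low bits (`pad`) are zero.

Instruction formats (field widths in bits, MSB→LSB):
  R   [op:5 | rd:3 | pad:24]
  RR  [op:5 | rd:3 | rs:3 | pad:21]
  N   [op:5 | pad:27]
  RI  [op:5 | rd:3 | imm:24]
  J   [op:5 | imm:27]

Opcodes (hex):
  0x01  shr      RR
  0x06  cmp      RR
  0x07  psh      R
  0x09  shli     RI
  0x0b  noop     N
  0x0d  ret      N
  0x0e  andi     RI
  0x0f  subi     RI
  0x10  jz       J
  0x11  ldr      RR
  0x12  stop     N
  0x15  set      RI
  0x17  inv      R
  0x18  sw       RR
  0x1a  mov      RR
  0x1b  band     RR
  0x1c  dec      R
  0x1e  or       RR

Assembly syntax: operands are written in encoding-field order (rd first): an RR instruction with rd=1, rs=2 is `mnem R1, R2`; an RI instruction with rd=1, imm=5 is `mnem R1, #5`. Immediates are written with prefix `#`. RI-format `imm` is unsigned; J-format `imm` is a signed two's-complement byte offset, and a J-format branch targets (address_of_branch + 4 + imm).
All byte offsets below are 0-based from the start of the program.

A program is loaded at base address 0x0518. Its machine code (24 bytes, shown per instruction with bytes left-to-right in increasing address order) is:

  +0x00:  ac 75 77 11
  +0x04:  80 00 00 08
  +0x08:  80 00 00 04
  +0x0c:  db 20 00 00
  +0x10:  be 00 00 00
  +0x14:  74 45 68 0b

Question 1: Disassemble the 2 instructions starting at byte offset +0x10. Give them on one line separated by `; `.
off 0x10: read be 00 00 00 as big → 0xbe000000
  top 5b → 0x17 → inv [R]
  rd@[26:24]=0x6 ⇒ R6
off 0x14: read 74 45 68 0b as big → 0x7445680b
  top 5b → 0xe → andi [RI]
  rd@[26:24]=0x4 ⇒ R4
  imm@[23:0]=0x45680b ⇒ #4548619

inv R6; andi R4, #4548619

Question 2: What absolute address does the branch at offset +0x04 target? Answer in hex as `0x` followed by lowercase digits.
+0x04: 80 00 00 08 ⇒ word 0x80000008 (big)
  opcode bits[31:27]=0x10: jz/J
  imm: (w>>0)&0x7ffffff=0x8 → #8
  target = base 0x0518 + off 0x04 + 4 + imm 8 = 0x0528

0x0528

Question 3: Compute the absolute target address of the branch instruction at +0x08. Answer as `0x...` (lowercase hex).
0x0528

[08] 80 00 00 04 → 0x80000004
  opcode bits[31:27]=0x10: jz/J
  imm: (w>>0)&0x7ffffff=0x4 → #4
  target = base 0x0518 + off 0x08 + 4 + imm 4 = 0x0528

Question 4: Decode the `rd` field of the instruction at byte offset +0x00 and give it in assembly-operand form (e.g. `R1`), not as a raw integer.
@+00  big-endian(ac 75 77 11) = 0xac757711
  top 5b → 0x15 → set [RI]
  rd@[26:24]=0x4 ⇒ R4
  imm@[23:0]=0x757711 ⇒ #7698193

R4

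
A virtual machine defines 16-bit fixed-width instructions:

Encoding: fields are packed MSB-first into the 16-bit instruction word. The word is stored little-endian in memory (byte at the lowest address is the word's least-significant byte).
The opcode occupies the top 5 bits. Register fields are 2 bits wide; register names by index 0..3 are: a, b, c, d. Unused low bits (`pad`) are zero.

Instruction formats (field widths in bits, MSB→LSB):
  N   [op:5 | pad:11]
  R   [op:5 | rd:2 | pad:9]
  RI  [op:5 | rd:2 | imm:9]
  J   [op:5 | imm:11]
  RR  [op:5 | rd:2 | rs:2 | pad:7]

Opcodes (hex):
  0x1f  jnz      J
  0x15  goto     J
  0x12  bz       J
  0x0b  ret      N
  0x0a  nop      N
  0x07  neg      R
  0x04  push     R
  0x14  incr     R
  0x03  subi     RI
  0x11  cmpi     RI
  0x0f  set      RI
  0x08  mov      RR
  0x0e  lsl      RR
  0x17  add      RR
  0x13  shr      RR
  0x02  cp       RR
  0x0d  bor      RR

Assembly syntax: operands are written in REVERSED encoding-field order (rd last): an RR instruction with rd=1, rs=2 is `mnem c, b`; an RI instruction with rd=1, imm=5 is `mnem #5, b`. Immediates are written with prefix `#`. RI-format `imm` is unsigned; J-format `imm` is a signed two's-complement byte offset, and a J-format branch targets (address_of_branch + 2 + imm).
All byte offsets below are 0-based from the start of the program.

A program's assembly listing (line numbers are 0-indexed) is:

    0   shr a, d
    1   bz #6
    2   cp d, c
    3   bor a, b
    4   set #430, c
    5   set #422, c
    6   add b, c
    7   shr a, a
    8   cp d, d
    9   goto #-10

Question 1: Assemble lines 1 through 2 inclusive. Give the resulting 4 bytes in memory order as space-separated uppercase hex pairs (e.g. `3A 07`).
06 90 80 15

line 1 (bz): pack op=0x12:5|imm=6:11 = 0x9006; little→ 06 90
line 2 (cp): pack op=0x2:5|rd=2:2|rs=3:2|pad=0:7 = 0x1580; little→ 80 15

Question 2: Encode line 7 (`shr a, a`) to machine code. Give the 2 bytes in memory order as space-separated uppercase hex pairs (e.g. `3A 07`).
00 98

line 7 (shr): pack op=0x13:5|rd=0:2|rs=0:2|pad=0:7 = 0x9800; little→ 00 98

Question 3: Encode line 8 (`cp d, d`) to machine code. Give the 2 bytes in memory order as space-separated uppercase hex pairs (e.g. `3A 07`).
line 8 (cp): pack op=0x2:5|rd=3:2|rs=3:2|pad=0:7 = 0x1780; little→ 80 17

80 17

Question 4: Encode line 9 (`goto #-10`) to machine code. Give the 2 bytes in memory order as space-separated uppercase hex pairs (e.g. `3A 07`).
F6 AF

9. goto fields op=0x15:5|imm=-10:11 → word aff6h → f6 af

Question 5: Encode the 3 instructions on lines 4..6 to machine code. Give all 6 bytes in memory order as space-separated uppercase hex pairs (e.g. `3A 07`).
AE 7D A6 7D 80 BC

L4: set op=0xf:5|rd=2:2|imm=430:9 ⇒ 0x7dae ⇒ little ae 7d
L5: set op=0xf:5|rd=2:2|imm=422:9 ⇒ 0x7da6 ⇒ little a6 7d
L6: add op=0x17:5|rd=2:2|rs=1:2|pad=0:7 ⇒ 0xbc80 ⇒ little 80 bc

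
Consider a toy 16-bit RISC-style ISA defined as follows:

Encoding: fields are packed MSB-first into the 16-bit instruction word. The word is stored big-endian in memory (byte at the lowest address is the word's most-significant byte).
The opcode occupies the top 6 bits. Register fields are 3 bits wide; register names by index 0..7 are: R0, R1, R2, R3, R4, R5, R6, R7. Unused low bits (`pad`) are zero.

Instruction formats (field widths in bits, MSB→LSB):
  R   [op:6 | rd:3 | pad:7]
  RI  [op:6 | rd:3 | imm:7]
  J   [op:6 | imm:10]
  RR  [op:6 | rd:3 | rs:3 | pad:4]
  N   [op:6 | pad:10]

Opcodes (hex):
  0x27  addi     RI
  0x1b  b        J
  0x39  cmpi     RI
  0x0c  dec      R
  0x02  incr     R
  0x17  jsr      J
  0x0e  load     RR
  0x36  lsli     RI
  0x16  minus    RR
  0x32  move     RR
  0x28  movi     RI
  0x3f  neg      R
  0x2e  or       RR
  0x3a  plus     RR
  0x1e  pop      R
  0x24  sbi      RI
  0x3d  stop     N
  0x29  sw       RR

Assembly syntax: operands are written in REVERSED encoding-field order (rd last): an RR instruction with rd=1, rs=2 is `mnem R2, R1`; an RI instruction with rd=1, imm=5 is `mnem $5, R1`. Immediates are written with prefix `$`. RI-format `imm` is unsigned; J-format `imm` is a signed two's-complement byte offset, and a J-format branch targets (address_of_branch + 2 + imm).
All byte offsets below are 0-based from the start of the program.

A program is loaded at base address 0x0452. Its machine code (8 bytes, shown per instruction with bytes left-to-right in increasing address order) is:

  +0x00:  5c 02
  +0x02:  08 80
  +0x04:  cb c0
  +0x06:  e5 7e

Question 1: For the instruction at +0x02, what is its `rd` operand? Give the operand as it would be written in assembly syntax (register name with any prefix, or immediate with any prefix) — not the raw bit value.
R1

[02] 08 80 → 0x0880
  op=0x0880>>10=0x2 ⇒ incr (R)
  [9:7] rd=1 = R1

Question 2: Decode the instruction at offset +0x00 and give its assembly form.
+0x00: 5c 02 ⇒ word 0x5c02 (big)
  op=0x5c02>>10=0x17 ⇒ jsr (J)
  imm: (w>>0)&0x3ff=0x2 → $2

jsr $2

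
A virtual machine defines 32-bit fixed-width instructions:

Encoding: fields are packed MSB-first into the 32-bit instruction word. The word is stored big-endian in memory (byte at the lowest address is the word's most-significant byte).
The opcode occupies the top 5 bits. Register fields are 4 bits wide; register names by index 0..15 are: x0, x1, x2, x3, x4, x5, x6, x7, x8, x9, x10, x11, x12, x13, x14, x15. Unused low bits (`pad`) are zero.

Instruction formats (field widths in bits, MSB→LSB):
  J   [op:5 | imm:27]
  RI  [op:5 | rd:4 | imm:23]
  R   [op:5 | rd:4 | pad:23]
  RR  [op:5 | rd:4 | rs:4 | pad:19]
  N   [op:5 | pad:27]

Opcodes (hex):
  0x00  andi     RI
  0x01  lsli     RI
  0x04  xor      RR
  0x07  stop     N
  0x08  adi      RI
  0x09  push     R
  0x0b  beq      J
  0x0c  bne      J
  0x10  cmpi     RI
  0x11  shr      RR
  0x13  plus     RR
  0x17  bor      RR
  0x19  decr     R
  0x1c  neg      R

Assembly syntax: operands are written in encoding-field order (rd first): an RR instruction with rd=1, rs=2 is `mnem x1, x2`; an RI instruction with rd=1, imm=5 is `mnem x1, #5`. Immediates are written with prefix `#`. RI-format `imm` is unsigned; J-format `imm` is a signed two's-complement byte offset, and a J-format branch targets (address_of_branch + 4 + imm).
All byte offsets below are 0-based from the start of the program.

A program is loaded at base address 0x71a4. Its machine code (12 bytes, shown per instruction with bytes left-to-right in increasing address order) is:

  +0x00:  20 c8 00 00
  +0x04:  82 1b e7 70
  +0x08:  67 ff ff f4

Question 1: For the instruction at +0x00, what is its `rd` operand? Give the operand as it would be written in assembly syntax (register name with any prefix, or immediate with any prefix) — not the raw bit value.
x1

[00] 20 c8 00 00 → 0x20c80000
  op=0x20c80000>>27=0x4 ⇒ xor (RR)
  rd: (w>>23)&0xf=0x1 → x1
  rs: (w>>19)&0xf=0x9 → x9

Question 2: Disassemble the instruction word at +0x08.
+0x08: 67 ff ff f4 ⇒ word 0x67fffff4 (big)
  op=0x67fffff4>>27=0xc ⇒ bne (J)
  imm@[26:0]=0x7fffff4 (s27→-12) ⇒ #-12

bne #-12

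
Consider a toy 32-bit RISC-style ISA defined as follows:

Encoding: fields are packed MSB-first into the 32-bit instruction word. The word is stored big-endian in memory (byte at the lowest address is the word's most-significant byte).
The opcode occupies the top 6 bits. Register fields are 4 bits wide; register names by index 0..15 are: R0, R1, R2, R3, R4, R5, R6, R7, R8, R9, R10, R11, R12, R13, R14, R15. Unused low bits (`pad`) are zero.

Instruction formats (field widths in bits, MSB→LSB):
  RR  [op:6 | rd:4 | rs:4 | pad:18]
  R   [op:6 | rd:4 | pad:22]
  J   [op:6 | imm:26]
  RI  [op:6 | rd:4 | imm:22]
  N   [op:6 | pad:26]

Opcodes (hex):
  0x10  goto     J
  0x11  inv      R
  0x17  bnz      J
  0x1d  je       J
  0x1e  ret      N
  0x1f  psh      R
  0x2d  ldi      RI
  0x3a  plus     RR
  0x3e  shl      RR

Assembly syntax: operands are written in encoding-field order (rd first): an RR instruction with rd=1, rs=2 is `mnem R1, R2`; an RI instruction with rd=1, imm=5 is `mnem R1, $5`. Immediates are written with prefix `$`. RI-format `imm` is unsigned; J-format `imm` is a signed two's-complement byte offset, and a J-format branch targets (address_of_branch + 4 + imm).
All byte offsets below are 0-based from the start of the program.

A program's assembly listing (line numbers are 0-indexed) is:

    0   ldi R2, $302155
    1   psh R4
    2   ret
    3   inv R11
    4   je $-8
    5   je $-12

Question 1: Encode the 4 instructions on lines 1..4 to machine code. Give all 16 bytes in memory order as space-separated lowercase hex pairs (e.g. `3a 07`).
7d 00 00 00 78 00 00 00 46 c0 00 00 77 ff ff f8

line 1 (psh): pack op=0x1f:6|rd=4:4|pad=0:22 = 0x7d000000; big→ 7d 00 00 00
line 2 (ret): pack op=0x1e:6|pad=0:26 = 0x78000000; big→ 78 00 00 00
line 3 (inv): pack op=0x11:6|rd=11:4|pad=0:22 = 0x46c00000; big→ 46 c0 00 00
line 4 (je): pack op=0x1d:6|imm=-8:26 = 0x77fffff8; big→ 77 ff ff f8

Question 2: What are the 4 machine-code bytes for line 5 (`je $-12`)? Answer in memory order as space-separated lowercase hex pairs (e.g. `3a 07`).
77 ff ff f4

5. je fields op=0x1d:6|imm=-12:26 → word 77fffff4h → 77 ff ff f4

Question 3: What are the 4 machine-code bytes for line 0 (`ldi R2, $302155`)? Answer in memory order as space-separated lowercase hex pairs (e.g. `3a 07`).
L0: ldi op=0x2d:6|rd=2:4|imm=302155:22 ⇒ 0xb4849c4b ⇒ big b4 84 9c 4b

b4 84 9c 4b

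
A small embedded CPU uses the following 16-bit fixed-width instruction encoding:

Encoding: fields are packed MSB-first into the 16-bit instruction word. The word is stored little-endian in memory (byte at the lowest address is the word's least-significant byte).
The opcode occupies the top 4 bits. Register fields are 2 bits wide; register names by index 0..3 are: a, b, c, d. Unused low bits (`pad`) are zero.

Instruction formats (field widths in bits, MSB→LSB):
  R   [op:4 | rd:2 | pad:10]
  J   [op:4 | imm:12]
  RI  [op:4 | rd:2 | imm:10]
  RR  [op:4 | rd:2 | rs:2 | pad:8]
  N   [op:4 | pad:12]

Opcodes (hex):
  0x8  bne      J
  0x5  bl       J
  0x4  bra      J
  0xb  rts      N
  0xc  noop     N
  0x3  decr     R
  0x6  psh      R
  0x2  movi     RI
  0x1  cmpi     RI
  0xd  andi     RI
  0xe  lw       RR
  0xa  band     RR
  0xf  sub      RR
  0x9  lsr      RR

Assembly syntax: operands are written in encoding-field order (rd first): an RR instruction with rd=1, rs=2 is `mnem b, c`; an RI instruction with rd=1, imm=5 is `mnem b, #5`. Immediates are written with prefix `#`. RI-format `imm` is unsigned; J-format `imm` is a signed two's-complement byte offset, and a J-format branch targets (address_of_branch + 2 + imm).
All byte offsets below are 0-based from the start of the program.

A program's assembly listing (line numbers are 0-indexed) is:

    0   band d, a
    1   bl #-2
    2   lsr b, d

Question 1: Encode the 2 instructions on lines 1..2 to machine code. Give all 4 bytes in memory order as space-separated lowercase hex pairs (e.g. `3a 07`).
fe 5f 00 97

1. bl fields op=0x5:4|imm=-2:12 → word 5ffeh → fe 5f
2. lsr fields op=0x9:4|rd=1:2|rs=3:2|pad=0:8 → word 9700h → 00 97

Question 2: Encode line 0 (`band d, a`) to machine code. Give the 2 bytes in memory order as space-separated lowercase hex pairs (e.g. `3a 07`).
00 ac

0. band fields op=0xa:4|rd=3:2|rs=0:2|pad=0:8 → word ac00h → 00 ac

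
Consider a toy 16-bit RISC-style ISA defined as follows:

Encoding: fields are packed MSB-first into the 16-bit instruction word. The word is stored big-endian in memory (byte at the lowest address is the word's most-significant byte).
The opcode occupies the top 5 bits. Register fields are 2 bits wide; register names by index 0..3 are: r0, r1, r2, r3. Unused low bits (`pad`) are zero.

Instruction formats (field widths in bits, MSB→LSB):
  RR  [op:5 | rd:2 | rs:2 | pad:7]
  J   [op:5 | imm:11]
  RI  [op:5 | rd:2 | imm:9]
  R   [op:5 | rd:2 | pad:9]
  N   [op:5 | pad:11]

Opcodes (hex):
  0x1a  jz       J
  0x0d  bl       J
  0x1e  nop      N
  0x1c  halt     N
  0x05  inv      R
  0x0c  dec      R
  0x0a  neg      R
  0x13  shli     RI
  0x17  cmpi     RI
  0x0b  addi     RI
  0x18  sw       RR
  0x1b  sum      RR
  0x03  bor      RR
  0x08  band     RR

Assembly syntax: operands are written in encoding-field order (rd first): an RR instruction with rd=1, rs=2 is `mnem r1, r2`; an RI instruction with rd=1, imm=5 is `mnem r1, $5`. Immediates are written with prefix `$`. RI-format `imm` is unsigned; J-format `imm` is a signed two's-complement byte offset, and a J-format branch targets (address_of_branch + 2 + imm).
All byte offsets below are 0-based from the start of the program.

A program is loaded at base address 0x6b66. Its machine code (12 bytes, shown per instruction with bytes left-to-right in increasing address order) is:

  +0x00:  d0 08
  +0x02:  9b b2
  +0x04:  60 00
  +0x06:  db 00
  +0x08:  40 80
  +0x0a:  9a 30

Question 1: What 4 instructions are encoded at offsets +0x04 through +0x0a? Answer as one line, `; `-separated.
off 0x04: read 60 00 as big → 0x6000
  top 5b → 0xc → dec [R]
  rd: (w>>9)&0x3=0x0 → r0
off 0x06: read db 00 as big → 0xdb00
  top 5b → 0x1b → sum [RR]
  rd: (w>>9)&0x3=0x1 → r1
  rs: (w>>7)&0x3=0x2 → r2
off 0x08: read 40 80 as big → 0x4080
  top 5b → 0x8 → band [RR]
  rd: (w>>9)&0x3=0x0 → r0
  rs: (w>>7)&0x3=0x1 → r1
off 0x0a: read 9a 30 as big → 0x9a30
  top 5b → 0x13 → shli [RI]
  rd: (w>>9)&0x3=0x1 → r1
  imm: (w>>0)&0x1ff=0x30 → $48

dec r0; sum r1, r2; band r0, r1; shli r1, $48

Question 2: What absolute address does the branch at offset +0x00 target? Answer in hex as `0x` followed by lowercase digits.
[00] d0 08 → 0xd008
  op=0xd008>>11=0x1a ⇒ jz (J)
  imm@[10:0]=0x8 ⇒ $8
  target = base 0x6b66 + off 0x00 + 2 + imm 8 = 0x6b70

0x6b70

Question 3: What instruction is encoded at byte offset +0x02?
shli r1, $434

@+02  big-endian(9b b2) = 0x9bb2
  opcode bits[15:11]=0x13: shli/RI
  rd@[10:9]=0x1 ⇒ r1
  imm@[8:0]=0x1b2 ⇒ $434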